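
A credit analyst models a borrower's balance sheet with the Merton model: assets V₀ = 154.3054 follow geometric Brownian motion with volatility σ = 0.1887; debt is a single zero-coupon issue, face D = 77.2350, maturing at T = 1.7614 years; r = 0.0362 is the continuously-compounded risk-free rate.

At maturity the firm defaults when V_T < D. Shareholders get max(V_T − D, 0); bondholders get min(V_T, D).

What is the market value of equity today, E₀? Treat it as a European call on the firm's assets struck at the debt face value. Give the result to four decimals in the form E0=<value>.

E0=81.8508

d₁ = [ln(V₀/D) + (r + σ²/2)T] / (σ√T)
   = [ln(154.3054/77.2350) + (0.0362 + 0.5·0.1887²)·1.7614] / (0.1887·√1.7614)
   = [0.692081 + 0.095122] / 0.250438 = 3.143302
d₂ = d₁ − σ√T = 3.143302 − 0.250438 = 2.892863
N(d₁) = 0.999165,  N(d₂) = 0.998091,  e^(−rT) = 0.938228
E₀ = V₀·N(d₁) − D·e^(−rT)·N(d₂)
   = 154.3054·0.999165 − 77.2350·0.938228·0.998091 = 81.850817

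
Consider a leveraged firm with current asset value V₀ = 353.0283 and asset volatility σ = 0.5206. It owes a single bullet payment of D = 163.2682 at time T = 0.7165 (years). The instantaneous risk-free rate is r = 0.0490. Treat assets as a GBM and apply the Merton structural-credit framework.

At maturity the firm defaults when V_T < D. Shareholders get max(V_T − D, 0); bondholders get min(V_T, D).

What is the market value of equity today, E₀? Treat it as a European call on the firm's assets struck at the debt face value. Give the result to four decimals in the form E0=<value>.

d₁ = [ln(V₀/D) + (r + σ²/2)T] / (σ√T)
   = [ln(353.0283/163.2682) + (0.0490 + 0.5·0.5206²)·0.7165] / (0.5206·√0.7165)
   = [0.771154 + 0.132203] / 0.440669 = 2.049968
d₂ = d₁ − σ√T = 2.049968 − 0.440669 = 1.609299
N(d₁) = 0.979816,  N(d₂) = 0.946225,  e^(−rT) = 0.965501
E₀ = V₀·N(d₁) − D·e^(−rT)·N(d₂)
   = 353.0283·0.979816 − 163.2682·0.965501·0.946225 = 196.744227

E0=196.7442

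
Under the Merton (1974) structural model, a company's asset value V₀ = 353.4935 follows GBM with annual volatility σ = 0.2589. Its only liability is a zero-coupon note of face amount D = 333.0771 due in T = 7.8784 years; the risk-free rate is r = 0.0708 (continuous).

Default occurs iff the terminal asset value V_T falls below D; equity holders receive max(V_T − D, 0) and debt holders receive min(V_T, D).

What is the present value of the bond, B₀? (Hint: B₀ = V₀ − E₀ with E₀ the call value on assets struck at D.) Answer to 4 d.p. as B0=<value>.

d₁ = [ln(V₀/D) + (r + σ²/2)T] / (σ√T)
   = [ln(353.4935/333.0771) + (0.0708 + 0.5·0.2589²)·7.8784] / (0.2589·√7.8784)
   = [0.059491 + 0.821832] / 0.726693 = 1.212786
d₂ = d₁ − σ√T = 1.212786 − 0.726693 = 0.486093
N(d₁) = 0.887394,  N(d₂) = 0.686549,  e^(−rT) = 0.572472
E₀ = V₀·N(d₁) − D·e^(−rT)·N(d₂)
   = 353.4935·0.887394 − 333.0771·0.572472·0.686549 = 182.778594
B₀ = V₀ − E₀ = 353.4935 − 182.778594 = 170.714906

B0=170.7149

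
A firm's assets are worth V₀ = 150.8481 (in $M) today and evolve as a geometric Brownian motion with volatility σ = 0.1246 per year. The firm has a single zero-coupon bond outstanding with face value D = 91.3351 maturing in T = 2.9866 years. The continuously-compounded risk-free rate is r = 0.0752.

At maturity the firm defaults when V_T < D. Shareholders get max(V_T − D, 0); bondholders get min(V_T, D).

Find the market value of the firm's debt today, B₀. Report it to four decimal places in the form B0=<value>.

B0=72.9601

d₁ = [ln(V₀/D) + (r + σ²/2)T] / (σ√T)
   = [ln(150.8481/91.3351) + (0.0752 + 0.5·0.1246²)·2.9866] / (0.1246·√2.9866)
   = [0.501738 + 0.247776] / 0.215331 = 3.480754
d₂ = d₁ − σ√T = 3.480754 − 0.215331 = 3.265423
N(d₁) = 0.999750,  N(d₂) = 0.999453,  e^(−rT) = 0.798842
E₀ = V₀·N(d₁) − D·e^(−rT)·N(d₂)
   = 150.8481·0.999750 − 91.3351·0.798842·0.999453 = 77.887964
B₀ = V₀ − E₀ = 150.8481 − 77.887964 = 72.960136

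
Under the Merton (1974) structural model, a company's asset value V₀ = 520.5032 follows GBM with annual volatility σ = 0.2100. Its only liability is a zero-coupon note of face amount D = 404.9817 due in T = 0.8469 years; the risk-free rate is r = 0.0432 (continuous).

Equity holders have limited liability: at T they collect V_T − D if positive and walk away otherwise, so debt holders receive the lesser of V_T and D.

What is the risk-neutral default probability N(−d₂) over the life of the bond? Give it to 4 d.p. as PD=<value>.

d₁ = [ln(V₀/D) + (r + σ²/2)T] / (σ√T)
   = [ln(520.5032/404.9817) + (0.0432 + 0.5·0.2100²)·0.8469] / (0.2100·√0.8469)
   = [0.250954 + 0.055260] / 0.193257 = 1.584493
d₂ = d₁ − σ√T = 1.584493 − 0.193257 = 1.391236
risk-neutral PD = N(−d₂) = N(-1.391236) = 0.082077

PD=0.0821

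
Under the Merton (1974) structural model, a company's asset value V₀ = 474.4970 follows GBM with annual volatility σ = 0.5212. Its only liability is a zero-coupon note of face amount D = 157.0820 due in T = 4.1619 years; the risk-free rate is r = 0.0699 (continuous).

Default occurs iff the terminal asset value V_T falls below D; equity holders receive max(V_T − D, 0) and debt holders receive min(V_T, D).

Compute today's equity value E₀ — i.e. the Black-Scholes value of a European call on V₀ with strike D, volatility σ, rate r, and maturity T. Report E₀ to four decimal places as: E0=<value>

E0=367.1409

d₁ = [ln(V₀/D) + (r + σ²/2)T] / (σ√T)
   = [ln(474.4970/157.0820) + (0.0699 + 0.5·0.5212²)·4.1619] / (0.5212·√4.1619)
   = [1.105487 + 0.856206] / 1.063286 = 1.844934
d₂ = d₁ − σ√T = 1.844934 − 1.063286 = 0.781648
N(d₁) = 0.967476,  N(d₂) = 0.782789,  e^(−rT) = 0.747578
E₀ = V₀·N(d₁) − D·e^(−rT)·N(d₂)
   = 474.4970·0.967476 − 157.0820·0.747578·0.782789 = 367.140928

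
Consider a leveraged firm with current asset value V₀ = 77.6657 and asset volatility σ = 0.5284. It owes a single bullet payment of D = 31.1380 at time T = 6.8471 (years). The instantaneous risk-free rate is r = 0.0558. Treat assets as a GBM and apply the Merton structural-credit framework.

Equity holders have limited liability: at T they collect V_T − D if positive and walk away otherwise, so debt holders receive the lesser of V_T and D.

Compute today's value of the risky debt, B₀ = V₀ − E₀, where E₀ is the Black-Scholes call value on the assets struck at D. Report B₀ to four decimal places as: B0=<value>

B0=16.7044

d₁ = [ln(V₀/D) + (r + σ²/2)T] / (σ√T)
   = [ln(77.6657/31.1380) + (0.0558 + 0.5·0.5284²)·6.8471] / (0.5284·√6.8471)
   = [0.913985 + 1.337946] / 1.382662 = 1.628692
d₂ = d₁ − σ√T = 1.628692 − 1.382662 = 0.246029
N(d₁) = 0.948311,  N(d₂) = 0.597170,  e^(−rT) = 0.682449
E₀ = V₀·N(d₁) − D·e^(−rT)·N(d₂)
   = 77.6657·0.948311 − 31.1380·0.682449·0.597170 = 60.961309
B₀ = V₀ − E₀ = 77.6657 − 60.961309 = 16.704391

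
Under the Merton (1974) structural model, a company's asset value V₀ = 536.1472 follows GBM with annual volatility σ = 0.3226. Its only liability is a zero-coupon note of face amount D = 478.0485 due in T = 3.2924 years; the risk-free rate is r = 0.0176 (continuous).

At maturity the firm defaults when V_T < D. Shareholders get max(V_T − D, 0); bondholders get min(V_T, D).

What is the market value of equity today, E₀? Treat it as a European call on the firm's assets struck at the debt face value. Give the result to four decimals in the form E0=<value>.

E0=160.9125

d₁ = [ln(V₀/D) + (r + σ²/2)T] / (σ√T)
   = [ln(536.1472/478.0485) + (0.0176 + 0.5·0.3226²)·3.2924] / (0.3226·√3.2924)
   = [0.114697 + 0.229268] / 0.585357 = 0.587614
d₂ = d₁ − σ√T = 0.587614 − 0.585357 = 0.002258
N(d₁) = 0.721604,  N(d₂) = 0.500901,  e^(−rT) = 0.943701
E₀ = V₀·N(d₁) − D·e^(−rT)·N(d₂)
   = 536.1472·0.721604 − 478.0485·0.943701·0.500901 = 160.912530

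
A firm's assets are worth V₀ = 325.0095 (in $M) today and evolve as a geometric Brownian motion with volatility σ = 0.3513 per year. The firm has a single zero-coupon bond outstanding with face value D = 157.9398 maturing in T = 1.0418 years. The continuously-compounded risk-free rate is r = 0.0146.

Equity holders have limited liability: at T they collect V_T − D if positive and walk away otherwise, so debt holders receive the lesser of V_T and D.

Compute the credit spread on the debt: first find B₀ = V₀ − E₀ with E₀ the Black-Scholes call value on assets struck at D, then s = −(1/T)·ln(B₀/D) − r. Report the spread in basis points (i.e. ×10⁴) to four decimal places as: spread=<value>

spread=36.0161

d₁ = [ln(V₀/D) + (r + σ²/2)T] / (σ√T)
   = [ln(325.0095/157.9398) + (0.0146 + 0.5·0.3513²)·1.0418] / (0.3513·√1.0418)
   = [0.721640 + 0.079495] / 0.358567 = 2.234271
d₂ = d₁ − σ√T = 2.234271 − 0.358567 = 1.875704
N(d₁) = 0.987267,  N(d₂) = 0.969652,  e^(−rT) = 0.984905
E₀ = V₀·N(d₁) − D·e^(−rT)·N(d₂)
   = 325.0095·0.987267 − 157.9398·0.984905·0.969652 = 170.036406
B₀ = V₀ − E₀ = 325.0095 − 170.036406 = 154.973094
spread = −(1/T)·ln(B₀/D) − r = −(1/1.0418)·ln(154.973094/157.9398) − 0.0146 = 0.00360161
in basis points: 0.00360161 × 10⁴ = 36.0161 bp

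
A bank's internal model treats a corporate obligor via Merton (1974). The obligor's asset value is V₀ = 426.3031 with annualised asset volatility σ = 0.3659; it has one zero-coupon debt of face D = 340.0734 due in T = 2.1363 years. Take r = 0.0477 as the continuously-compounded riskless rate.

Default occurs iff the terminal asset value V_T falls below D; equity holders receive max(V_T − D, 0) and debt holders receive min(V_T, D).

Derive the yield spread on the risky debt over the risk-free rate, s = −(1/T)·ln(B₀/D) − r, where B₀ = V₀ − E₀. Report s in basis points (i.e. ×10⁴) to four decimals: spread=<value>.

spread=503.8015

d₁ = [ln(V₀/D) + (r + σ²/2)T] / (σ√T)
   = [ln(426.3031/340.0734) + (0.0477 + 0.5·0.3659²)·2.1363] / (0.3659·√2.1363)
   = [0.225989 + 0.244908] / 0.534803 = 0.880507
d₂ = d₁ − σ√T = 0.880507 − 0.534803 = 0.345705
N(d₁) = 0.810708,  N(d₂) = 0.635218,  e^(−rT) = 0.903118
E₀ = V₀·N(d₁) − D·e^(−rT)·N(d₂)
   = 426.3031·0.810708 − 340.0734·0.903118·0.635218 = 150.514989
B₀ = V₀ − E₀ = 426.3031 − 150.514989 = 275.788111
spread = −(1/T)·ln(B₀/D) − r = −(1/2.1363)·ln(275.788111/340.0734) − 0.0477 = 0.05038015
in basis points: 0.05038015 × 10⁴ = 503.8015 bp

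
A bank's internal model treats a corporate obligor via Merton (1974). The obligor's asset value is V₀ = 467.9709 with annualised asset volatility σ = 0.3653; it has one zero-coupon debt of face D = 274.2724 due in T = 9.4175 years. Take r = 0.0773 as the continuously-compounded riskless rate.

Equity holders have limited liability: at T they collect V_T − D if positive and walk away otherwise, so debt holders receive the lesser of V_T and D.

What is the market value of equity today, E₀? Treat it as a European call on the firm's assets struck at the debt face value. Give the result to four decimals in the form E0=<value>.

d₁ = [ln(V₀/D) + (r + σ²/2)T] / (σ√T)
   = [ln(467.9709/274.2724) + (0.0773 + 0.5·0.3653²)·9.4175] / (0.3653·√9.4175)
   = [0.534284 + 1.356328] / 1.121031 = 1.686494
d₂ = d₁ − σ√T = 1.686494 − 1.121031 = 0.565464
N(d₁) = 0.954150,  N(d₂) = 0.714121,  e^(−rT) = 0.482887
E₀ = V₀·N(d₁) − D·e^(−rT)·N(d₂)
   = 467.9709·0.954150 − 274.2724·0.482887·0.714121 = 351.934304

E0=351.9343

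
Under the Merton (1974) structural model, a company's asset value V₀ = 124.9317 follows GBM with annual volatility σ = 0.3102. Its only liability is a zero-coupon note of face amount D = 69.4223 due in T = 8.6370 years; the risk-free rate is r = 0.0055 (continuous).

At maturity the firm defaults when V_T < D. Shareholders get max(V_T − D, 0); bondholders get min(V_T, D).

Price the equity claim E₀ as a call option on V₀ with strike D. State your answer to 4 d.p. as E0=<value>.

E0=69.9694

d₁ = [ln(V₀/D) + (r + σ²/2)T] / (σ√T)
   = [ln(124.9317/69.4223) + (0.0055 + 0.5·0.3102²)·8.6370] / (0.3102·√8.6370)
   = [0.587559 + 0.463047] / 0.911640 = 1.152436
d₂ = d₁ − σ√T = 1.152436 − 0.911640 = 0.240796
N(d₁) = 0.875429,  N(d₂) = 0.595143,  e^(−rT) = 0.953607
E₀ = V₀·N(d₁) − D·e^(−rT)·N(d₂)
   = 124.9317·0.875429 − 69.4223·0.953607·0.595143 = 69.969385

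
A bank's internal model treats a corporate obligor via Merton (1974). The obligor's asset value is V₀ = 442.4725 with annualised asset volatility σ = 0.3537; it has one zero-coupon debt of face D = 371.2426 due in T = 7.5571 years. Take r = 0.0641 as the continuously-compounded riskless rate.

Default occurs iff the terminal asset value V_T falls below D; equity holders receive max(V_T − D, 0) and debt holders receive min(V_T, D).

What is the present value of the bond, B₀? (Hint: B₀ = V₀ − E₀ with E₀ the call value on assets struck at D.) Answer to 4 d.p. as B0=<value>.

d₁ = [ln(V₀/D) + (r + σ²/2)T] / (σ√T)
   = [ln(442.4725/371.2426) + (0.0641 + 0.5·0.3537²)·7.5571] / (0.3537·√7.5571)
   = [0.175523 + 0.957121] / 0.972328 = 1.164878
d₂ = d₁ − σ√T = 1.164878 − 0.972328 = 0.192550
N(d₁) = 0.877966,  N(d₂) = 0.576344,  e^(−rT) = 0.616060
E₀ = V₀·N(d₁) − D·e^(−rT)·N(d₂)
   = 442.4725·0.877966 − 371.2426·0.616060·0.576344 = 256.661203
B₀ = V₀ − E₀ = 442.4725 − 256.661203 = 185.811297

B0=185.8113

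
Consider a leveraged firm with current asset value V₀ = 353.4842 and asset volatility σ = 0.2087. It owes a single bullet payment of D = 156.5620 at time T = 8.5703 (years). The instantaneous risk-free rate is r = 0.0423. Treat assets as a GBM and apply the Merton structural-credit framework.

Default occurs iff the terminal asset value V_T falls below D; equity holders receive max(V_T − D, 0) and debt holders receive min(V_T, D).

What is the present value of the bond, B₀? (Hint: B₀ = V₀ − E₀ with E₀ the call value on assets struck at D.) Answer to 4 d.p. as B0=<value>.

B0=107.7608

d₁ = [ln(V₀/D) + (r + σ²/2)T] / (σ√T)
   = [ln(353.4842/156.5620) + (0.0423 + 0.5·0.2087²)·8.5703] / (0.2087·√8.5703)
   = [0.814387 + 0.549166] / 0.610971 = 2.231781
d₂ = d₁ − σ√T = 2.231781 − 0.610971 = 1.620810
N(d₁) = 0.987185,  N(d₂) = 0.947471,  e^(−rT) = 0.695918
E₀ = V₀·N(d₁) − D·e^(−rT)·N(d₂)
   = 353.4842·0.987185 − 156.5620·0.695918·0.947471 = 245.723391
B₀ = V₀ − E₀ = 353.4842 − 245.723391 = 107.760809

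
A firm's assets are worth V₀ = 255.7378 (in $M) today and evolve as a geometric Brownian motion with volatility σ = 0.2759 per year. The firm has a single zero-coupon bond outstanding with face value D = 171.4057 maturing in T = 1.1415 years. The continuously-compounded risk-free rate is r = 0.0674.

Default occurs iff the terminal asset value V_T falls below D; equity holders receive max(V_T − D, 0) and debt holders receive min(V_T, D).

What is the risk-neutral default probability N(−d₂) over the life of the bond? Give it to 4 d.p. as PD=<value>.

PD=0.0706

d₁ = [ln(V₀/D) + (r + σ²/2)T] / (σ√T)
   = [ln(255.7378/171.4057) + (0.0674 + 0.5·0.2759²)·1.1415] / (0.2759·√1.1415)
   = [0.400119 + 0.120383] / 0.294774 = 1.765766
d₂ = d₁ − σ√T = 1.765766 − 0.294774 = 1.470992
risk-neutral PD = N(−d₂) = N(-1.470992) = 0.070647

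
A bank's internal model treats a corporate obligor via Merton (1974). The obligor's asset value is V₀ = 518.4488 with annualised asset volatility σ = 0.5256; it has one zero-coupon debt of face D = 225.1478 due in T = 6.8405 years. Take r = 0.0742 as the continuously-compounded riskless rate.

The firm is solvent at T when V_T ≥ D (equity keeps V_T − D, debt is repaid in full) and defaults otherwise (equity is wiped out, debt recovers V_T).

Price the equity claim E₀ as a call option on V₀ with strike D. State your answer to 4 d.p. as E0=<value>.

d₁ = [ln(V₀/D) + (r + σ²/2)T] / (σ√T)
   = [ln(518.4488/225.1478) + (0.0742 + 0.5·0.5256²)·6.8405] / (0.5256·√6.8405)
   = [0.834084 + 1.452427] / 1.374673 = 1.663314
d₂ = d₁ − σ√T = 1.663314 − 1.374673 = 0.288641
N(d₁) = 0.951875,  N(d₂) = 0.613572,  e^(−rT) = 0.601960
E₀ = V₀·N(d₁) − D·e^(−rT)·N(d₂)
   = 518.4488·0.951875 − 225.1478·0.601960·0.613572 = 410.341217

E0=410.3412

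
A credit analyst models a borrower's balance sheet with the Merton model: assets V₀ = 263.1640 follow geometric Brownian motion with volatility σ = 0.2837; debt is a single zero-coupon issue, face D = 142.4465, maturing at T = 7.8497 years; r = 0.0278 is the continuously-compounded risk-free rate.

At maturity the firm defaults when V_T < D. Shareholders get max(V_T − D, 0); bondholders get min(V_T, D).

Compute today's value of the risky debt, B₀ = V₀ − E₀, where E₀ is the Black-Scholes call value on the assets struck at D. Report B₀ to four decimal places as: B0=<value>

B0=104.5309

d₁ = [ln(V₀/D) + (r + σ²/2)T] / (σ√T)
   = [ln(263.1640/142.4465) + (0.0278 + 0.5·0.2837²)·7.8497] / (0.2837·√7.8497)
   = [0.613811 + 0.534116] / 0.794851 = 1.444203
d₂ = d₁ − σ√T = 1.444203 − 0.794851 = 0.649352
N(d₁) = 0.925659,  N(d₂) = 0.741945,  e^(−rT) = 0.803947
E₀ = V₀·N(d₁) − D·e^(−rT)·N(d₂)
   = 263.1640·0.925659 − 142.4465·0.803947·0.741945 = 158.633054
B₀ = V₀ − E₀ = 263.1640 − 158.633054 = 104.530946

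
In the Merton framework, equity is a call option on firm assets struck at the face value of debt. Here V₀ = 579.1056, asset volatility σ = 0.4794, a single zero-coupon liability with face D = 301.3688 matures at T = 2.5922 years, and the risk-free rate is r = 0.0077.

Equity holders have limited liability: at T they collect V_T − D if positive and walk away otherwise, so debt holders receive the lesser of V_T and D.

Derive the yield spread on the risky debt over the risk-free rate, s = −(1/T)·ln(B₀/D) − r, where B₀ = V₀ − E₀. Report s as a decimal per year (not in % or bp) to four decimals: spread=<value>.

d₁ = [ln(V₀/D) + (r + σ²/2)T] / (σ√T)
   = [ln(579.1056/301.3688) + (0.0077 + 0.5·0.4794²)·2.5922] / (0.4794·√2.5922)
   = [0.653150 + 0.317835] / 0.771849 = 1.257999
d₂ = d₁ − σ√T = 1.257999 − 0.771849 = 0.486150
N(d₁) = 0.895804,  N(d₂) = 0.686570,  e^(−rT) = 0.980238
E₀ = V₀·N(d₁) − D·e^(−rT)·N(d₂)
   = 579.1056·0.895804 − 301.3688·0.980238·0.686570 = 315.943394
B₀ = V₀ − E₀ = 579.1056 − 315.943394 = 263.162206
spread = −(1/T)·ln(B₀/D) − r = −(1/2.5922)·ln(263.162206/301.3688) − 0.0077 = 0.04459696

spread=0.0446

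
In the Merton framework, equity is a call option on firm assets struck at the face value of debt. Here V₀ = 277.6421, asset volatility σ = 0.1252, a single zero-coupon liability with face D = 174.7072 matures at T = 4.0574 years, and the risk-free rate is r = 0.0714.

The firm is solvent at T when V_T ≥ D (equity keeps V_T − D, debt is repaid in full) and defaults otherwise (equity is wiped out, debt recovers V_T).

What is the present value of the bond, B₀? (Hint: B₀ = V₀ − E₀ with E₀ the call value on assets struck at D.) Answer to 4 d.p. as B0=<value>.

d₁ = [ln(V₀/D) + (r + σ²/2)T] / (σ√T)
   = [ln(277.6421/174.7072) + (0.0714 + 0.5·0.1252²)·4.0574] / (0.1252·√4.0574)
   = [0.463221 + 0.321498] / 0.252190 = 3.111619
d₂ = d₁ − σ√T = 3.111619 − 0.252190 = 2.859428
N(d₁) = 0.999070,  N(d₂) = 0.997878,  e^(−rT) = 0.748489
E₀ = V₀·N(d₁) − D·e^(−rT)·N(d₂)
   = 277.6421·0.999070 − 174.7072·0.748489·0.997878 = 146.894822
B₀ = V₀ − E₀ = 277.6421 − 146.894822 = 130.747278

B0=130.7473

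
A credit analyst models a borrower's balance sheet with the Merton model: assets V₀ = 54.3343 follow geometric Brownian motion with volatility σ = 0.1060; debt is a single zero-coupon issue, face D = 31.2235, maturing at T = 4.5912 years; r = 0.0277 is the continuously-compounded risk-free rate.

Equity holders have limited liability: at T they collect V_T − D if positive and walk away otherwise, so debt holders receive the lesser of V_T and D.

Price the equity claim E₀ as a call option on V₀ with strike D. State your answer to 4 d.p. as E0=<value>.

E0=26.8429

d₁ = [ln(V₀/D) + (r + σ²/2)T] / (σ√T)
   = [ln(54.3343/31.2235) + (0.0277 + 0.5·0.1060²)·4.5912] / (0.1060·√4.5912)
   = [0.553985 + 0.152970] / 0.227127 = 3.112593
d₂ = d₁ − σ√T = 3.112593 − 0.227127 = 2.885466
N(d₁) = 0.999073,  N(d₂) = 0.998046,  e^(−rT) = 0.880578
E₀ = V₀·N(d₁) − D·e^(−rT)·N(d₂)
   = 54.3343·0.999073 − 31.2235·0.880578·0.998046 = 26.842906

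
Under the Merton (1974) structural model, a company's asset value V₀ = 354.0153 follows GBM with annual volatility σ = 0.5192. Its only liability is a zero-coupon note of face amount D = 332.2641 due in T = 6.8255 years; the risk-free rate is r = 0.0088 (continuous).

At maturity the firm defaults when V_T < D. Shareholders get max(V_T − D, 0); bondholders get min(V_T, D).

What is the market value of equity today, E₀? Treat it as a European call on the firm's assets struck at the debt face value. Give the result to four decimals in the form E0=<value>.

E0=188.6705

d₁ = [ln(V₀/D) + (r + σ²/2)T] / (σ√T)
   = [ln(354.0153/332.2641) + (0.0088 + 0.5·0.5192²)·6.8255] / (0.5192·√6.8255)
   = [0.063410 + 0.980035] / 1.356444 = 0.769250
d₂ = d₁ − σ√T = 0.769250 − 1.356444 = -0.587194
N(d₁) = 0.779128,  N(d₂) = 0.278537,  e^(−rT) = 0.941704
E₀ = V₀·N(d₁) − D·e^(−rT)·N(d₂)
   = 354.0153·0.779128 − 332.2641·0.941704·0.278537 = 188.670512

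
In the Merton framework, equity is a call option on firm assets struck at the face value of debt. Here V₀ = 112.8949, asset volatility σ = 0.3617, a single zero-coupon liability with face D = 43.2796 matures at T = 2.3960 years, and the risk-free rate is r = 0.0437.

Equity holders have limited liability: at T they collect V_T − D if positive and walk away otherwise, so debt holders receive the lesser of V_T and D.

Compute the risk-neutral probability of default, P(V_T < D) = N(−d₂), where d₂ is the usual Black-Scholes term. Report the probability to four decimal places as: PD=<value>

d₁ = [ln(V₀/D) + (r + σ²/2)T] / (σ√T)
   = [ln(112.8949/43.2796) + (0.0437 + 0.5·0.3617²)·2.3960] / (0.3617·√2.3960)
   = [0.958776 + 0.261436] / 0.559876 = 2.179432
d₂ = d₁ − σ√T = 2.179432 − 0.559876 = 1.619556
risk-neutral PD = N(−d₂) = N(-1.619556) = 0.052664

PD=0.0527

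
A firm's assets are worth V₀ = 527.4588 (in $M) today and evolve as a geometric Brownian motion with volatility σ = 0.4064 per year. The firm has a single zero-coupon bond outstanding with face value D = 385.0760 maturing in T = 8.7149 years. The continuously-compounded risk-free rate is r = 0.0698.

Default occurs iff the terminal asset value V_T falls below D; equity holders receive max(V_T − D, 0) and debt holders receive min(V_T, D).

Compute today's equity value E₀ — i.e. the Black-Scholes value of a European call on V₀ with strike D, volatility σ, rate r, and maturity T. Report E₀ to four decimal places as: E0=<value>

d₁ = [ln(V₀/D) + (r + σ²/2)T] / (σ√T)
   = [ln(527.4588/385.0760) + (0.0698 + 0.5·0.4064²)·8.7149] / (0.4064·√8.7149)
   = [0.314630 + 1.327981] / 1.199734 = 1.369146
d₂ = d₁ − σ√T = 1.369146 − 1.199734 = 0.169412
N(d₁) = 0.914523,  N(d₂) = 0.567264,  e^(−rT) = 0.544275
E₀ = V₀·N(d₁) − D·e^(−rT)·N(d₂)
   = 527.4588·0.914523 − 385.0760·0.544275·0.567264 = 363.481975

E0=363.4820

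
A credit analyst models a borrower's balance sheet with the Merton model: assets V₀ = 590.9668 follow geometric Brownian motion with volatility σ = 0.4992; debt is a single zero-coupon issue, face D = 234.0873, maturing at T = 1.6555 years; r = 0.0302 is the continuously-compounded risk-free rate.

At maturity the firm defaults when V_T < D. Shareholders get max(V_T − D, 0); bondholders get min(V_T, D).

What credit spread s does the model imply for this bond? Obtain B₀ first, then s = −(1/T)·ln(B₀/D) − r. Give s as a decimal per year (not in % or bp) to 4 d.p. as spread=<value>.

d₁ = [ln(V₀/D) + (r + σ²/2)T] / (σ√T)
   = [ln(590.9668/234.0873) + (0.0302 + 0.5·0.4992²)·1.6555] / (0.4992·√1.6555)
   = [0.926066 + 0.256272] / 0.642302 = 1.840782
d₂ = d₁ − σ√T = 1.840782 − 0.642302 = 1.198480
N(d₁) = 0.967173,  N(d₂) = 0.884635,  e^(−rT) = 0.951233
E₀ = V₀·N(d₁) − D·e^(−rT)·N(d₂)
   = 590.9668·0.967173 − 234.0873·0.951233·0.884635 = 374.584206
B₀ = V₀ − E₀ = 590.9668 − 374.584206 = 216.382594
spread = −(1/T)·ln(B₀/D) − r = −(1/1.6555)·ln(216.382594/234.0873) − 0.0302 = 0.01730590

spread=0.0173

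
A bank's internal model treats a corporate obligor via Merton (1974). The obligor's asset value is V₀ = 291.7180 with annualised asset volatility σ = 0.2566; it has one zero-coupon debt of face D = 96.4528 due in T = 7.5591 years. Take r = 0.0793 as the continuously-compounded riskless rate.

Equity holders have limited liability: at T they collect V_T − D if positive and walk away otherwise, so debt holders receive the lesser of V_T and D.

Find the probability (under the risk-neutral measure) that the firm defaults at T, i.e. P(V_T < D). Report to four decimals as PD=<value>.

PD=0.0194

d₁ = [ln(V₀/D) + (r + σ²/2)T] / (σ√T)
   = [ln(291.7180/96.4528) + (0.0793 + 0.5·0.2566²)·7.5591] / (0.2566·√7.5591)
   = [1.106734 + 0.848296] / 0.705491 = 2.771160
d₂ = d₁ − σ√T = 2.771160 − 0.705491 = 2.065669
risk-neutral PD = N(−d₂) = N(-2.065669) = 0.019430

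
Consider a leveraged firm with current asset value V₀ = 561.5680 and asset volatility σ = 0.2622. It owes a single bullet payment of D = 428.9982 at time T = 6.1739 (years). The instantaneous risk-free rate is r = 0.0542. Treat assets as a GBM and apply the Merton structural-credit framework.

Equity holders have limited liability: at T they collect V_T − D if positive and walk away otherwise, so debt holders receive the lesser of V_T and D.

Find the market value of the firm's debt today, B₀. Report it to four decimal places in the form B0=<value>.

B0=281.9758

d₁ = [ln(V₀/D) + (r + σ²/2)T] / (σ√T)
   = [ln(561.5680/428.9982) + (0.0542 + 0.5·0.2622²)·6.1739] / (0.2622·√6.1739)
   = [0.269280 + 0.546850] / 0.651497 = 1.252699
d₂ = d₁ − σ√T = 1.252699 − 0.651497 = 0.601202
N(d₁) = 0.894842,  N(d₂) = 0.726147,  e^(−rT) = 0.715606
E₀ = V₀·N(d₁) − D·e^(−rT)·N(d₂)
   = 561.5680·0.894842 − 428.9982·0.715606·0.726147 = 279.592182
B₀ = V₀ − E₀ = 561.5680 − 279.592182 = 281.975818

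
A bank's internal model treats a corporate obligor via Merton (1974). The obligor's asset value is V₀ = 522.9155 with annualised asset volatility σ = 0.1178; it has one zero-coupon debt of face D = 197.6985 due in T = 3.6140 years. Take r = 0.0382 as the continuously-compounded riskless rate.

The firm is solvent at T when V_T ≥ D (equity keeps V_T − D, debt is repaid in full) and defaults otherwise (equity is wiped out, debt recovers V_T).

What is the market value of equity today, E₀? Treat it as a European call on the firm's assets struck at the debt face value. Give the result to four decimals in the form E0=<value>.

d₁ = [ln(V₀/D) + (r + σ²/2)T] / (σ√T)
   = [ln(522.9155/197.6985) + (0.0382 + 0.5·0.1178²)·3.6140] / (0.1178·√3.6140)
   = [0.972677 + 0.163130] / 0.223944 = 5.071836
d₂ = d₁ − σ√T = 5.071836 − 0.223944 = 4.847892
N(d₁) = 1.000000,  N(d₂) = 0.999999,  e^(−rT) = 0.871051
E₀ = V₀·N(d₁) − D·e^(−rT)·N(d₂)
   = 522.9155·1.000000 − 197.6985·0.871051·0.999999 = 350.710037

E0=350.7100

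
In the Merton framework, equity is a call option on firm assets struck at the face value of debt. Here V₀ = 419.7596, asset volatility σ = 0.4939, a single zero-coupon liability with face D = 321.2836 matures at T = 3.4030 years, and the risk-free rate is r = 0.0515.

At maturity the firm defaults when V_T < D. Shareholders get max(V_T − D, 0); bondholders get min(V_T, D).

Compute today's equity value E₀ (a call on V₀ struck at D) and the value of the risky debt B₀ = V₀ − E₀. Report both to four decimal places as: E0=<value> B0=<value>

d₁ = [ln(V₀/D) + (r + σ²/2)T] / (σ√T)
   = [ln(419.7596/321.2836) + (0.0515 + 0.5·0.4939²)·3.4030] / (0.4939·√3.4030)
   = [0.267358 + 0.590314] / 0.911108 = 0.941350
d₂ = d₁ − σ√T = 0.941350 − 0.911108 = 0.030241
N(d₁) = 0.826737,  N(d₂) = 0.512063,  e^(−rT) = 0.839243
E₀ = V₀·N(d₁) − D·e^(−rT)·N(d₂)
   = 419.7596·0.826737 − 321.2836·0.839243·0.512063 = 208.960750
B₀ = V₀ − E₀ = 419.7596 − 208.960750 = 210.798850

E0=208.9608 B0=210.7988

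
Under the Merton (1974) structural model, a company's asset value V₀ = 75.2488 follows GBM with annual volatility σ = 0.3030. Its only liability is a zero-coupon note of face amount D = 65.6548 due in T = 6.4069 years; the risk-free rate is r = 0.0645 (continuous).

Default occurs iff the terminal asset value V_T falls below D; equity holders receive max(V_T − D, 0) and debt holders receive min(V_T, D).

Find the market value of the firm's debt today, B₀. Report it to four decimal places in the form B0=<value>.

d₁ = [ln(V₀/D) + (r + σ²/2)T] / (σ√T)
   = [ln(75.2488/65.6548) + (0.0645 + 0.5·0.3030²)·6.4069] / (0.3030·√6.4069)
   = [0.136389 + 0.707351] / 0.766949 = 1.100125
d₂ = d₁ − σ√T = 1.100125 − 0.766949 = 0.333176
N(d₁) = 0.864361,  N(d₂) = 0.630499,  e^(−rT) = 0.661500
E₀ = V₀·N(d₁) − D·e^(−rT)·N(d₂)
   = 75.2488·0.864361 − 65.6548·0.661500·0.630499 = 37.659144
B₀ = V₀ − E₀ = 75.2488 − 37.659144 = 37.589656

B0=37.5897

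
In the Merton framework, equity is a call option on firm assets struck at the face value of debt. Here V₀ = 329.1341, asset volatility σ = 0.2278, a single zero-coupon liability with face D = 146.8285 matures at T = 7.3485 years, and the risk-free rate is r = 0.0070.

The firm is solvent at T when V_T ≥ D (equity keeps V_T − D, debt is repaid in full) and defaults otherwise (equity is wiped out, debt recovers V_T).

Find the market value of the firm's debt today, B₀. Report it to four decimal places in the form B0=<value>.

B0=134.6763

d₁ = [ln(V₀/D) + (r + σ²/2)T] / (σ√T)
   = [ln(329.1341/146.8285) + (0.0070 + 0.5·0.2278²)·7.3485] / (0.2278·√7.3485)
   = [0.807200 + 0.242107] / 0.617523 = 1.699219
d₂ = d₁ − σ√T = 1.699219 − 0.617523 = 1.081696
N(d₁) = 0.955361,  N(d₂) = 0.860306,  e^(−rT) = 0.949861
E₀ = V₀·N(d₁) − D·e^(−rT)·N(d₂)
   = 329.1341·0.955361 − 146.8285·0.949861·0.860306 = 194.457842
B₀ = V₀ − E₀ = 329.1341 − 194.457842 = 134.676258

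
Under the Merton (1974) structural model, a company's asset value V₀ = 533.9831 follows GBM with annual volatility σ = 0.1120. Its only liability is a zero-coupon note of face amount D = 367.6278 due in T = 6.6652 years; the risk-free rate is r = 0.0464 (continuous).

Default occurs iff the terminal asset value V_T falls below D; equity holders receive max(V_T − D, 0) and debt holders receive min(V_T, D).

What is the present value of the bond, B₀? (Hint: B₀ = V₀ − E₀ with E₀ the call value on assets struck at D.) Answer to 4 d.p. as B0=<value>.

d₁ = [ln(V₀/D) + (r + σ²/2)T] / (σ√T)
   = [ln(533.9831/367.6278) + (0.0464 + 0.5·0.1120²)·6.6652] / (0.1120·√6.6652)
   = [0.373293 + 0.351069] / 0.289151 = 2.505137
d₂ = d₁ − σ√T = 2.505137 − 0.289151 = 2.215986
N(d₁) = 0.993880,  N(d₂) = 0.986654,  e^(−rT) = 0.733986
E₀ = V₀·N(d₁) − D·e^(−rT)·N(d₂)
   = 533.9831·0.993880 − 367.6278·0.733986·0.986654 = 264.482609
B₀ = V₀ − E₀ = 533.9831 − 264.482609 = 269.500491

B0=269.5005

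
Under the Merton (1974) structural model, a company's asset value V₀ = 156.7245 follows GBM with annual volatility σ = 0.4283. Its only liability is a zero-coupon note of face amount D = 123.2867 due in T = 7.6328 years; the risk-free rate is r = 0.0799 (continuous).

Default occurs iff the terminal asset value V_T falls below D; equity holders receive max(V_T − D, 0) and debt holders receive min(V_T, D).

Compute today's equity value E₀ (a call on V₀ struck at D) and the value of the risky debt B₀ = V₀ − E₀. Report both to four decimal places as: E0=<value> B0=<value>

d₁ = [ln(V₀/D) + (r + σ²/2)T] / (σ√T)
   = [ln(156.7245/123.2867) + (0.0799 + 0.5·0.4283²)·7.6328] / (0.4283·√7.6328)
   = [0.239977 + 1.309945] / 1.183287 = 1.309844
d₂ = d₁ − σ√T = 1.309844 − 1.183287 = 0.126558
N(d₁) = 0.904876,  N(d₂) = 0.550355,  e^(−rT) = 0.543427
E₀ = V₀·N(d₁) − D·e^(−rT)·N(d₂)
   = 156.7245·0.904876 − 123.2867·0.543427·0.550355 = 104.943939
B₀ = V₀ − E₀ = 156.7245 − 104.943939 = 51.780561

E0=104.9439 B0=51.7806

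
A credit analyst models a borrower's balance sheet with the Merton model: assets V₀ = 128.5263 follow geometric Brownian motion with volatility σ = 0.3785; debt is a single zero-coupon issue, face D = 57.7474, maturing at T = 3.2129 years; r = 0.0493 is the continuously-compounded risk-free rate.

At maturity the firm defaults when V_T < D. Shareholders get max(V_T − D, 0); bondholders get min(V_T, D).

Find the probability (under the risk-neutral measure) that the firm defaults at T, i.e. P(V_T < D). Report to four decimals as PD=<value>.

PD=0.1415

d₁ = [ln(V₀/D) + (r + σ²/2)T] / (σ√T)
   = [ln(128.5263/57.7474) + (0.0493 + 0.5·0.3785²)·3.2129] / (0.3785·√3.2129)
   = [0.800055 + 0.388540] / 0.678445 = 1.751940
d₂ = d₁ − σ√T = 1.751940 − 0.678445 = 1.073496
risk-neutral PD = N(−d₂) = N(-1.073496) = 0.141524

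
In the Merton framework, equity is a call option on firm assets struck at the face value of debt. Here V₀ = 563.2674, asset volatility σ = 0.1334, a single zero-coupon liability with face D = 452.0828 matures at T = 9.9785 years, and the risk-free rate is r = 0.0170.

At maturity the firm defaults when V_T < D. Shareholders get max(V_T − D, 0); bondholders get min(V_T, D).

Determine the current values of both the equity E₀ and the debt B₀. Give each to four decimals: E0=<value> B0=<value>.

d₁ = [ln(V₀/D) + (r + σ²/2)T] / (σ√T)
   = [ln(563.2674/452.0828) + (0.0170 + 0.5·0.1334²)·9.9785] / (0.1334·√9.9785)
   = [0.219889 + 0.258421] / 0.421394 = 1.135066
d₂ = d₁ − σ√T = 1.135066 − 0.421394 = 0.713672
N(d₁) = 0.871826,  N(d₂) = 0.762285,  e^(−rT) = 0.843973
E₀ = V₀·N(d₁) − D·e^(−rT)·N(d₂)
   = 563.2674·0.871826 − 452.0828·0.843973·0.762285 = 200.224649
B₀ = V₀ − E₀ = 563.2674 − 200.224649 = 363.042751

E0=200.2246 B0=363.0428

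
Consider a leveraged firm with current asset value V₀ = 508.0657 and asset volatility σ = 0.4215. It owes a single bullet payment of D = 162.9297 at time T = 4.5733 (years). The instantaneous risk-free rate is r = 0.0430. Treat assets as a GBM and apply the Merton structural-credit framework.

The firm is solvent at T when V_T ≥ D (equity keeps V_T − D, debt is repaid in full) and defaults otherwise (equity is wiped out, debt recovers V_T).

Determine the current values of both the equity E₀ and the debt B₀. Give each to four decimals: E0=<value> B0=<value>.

E0=380.9264 B0=127.1393

d₁ = [ln(V₀/D) + (r + σ²/2)T] / (σ√T)
   = [ln(508.0657/162.9297) + (0.0430 + 0.5·0.4215²)·4.5733] / (0.4215·√4.5733)
   = [1.137292 + 0.602903] / 0.901389 = 1.930570
d₂ = d₁ − σ√T = 1.930570 − 0.901389 = 1.029181
N(d₁) = 0.973232,  N(d₂) = 0.848303,  e^(−rT) = 0.821477
E₀ = V₀·N(d₁) − D·e^(−rT)·N(d₂)
   = 508.0657·0.973232 − 162.9297·0.821477·0.848303 = 380.926431
B₀ = V₀ − E₀ = 508.0657 − 380.926431 = 127.139269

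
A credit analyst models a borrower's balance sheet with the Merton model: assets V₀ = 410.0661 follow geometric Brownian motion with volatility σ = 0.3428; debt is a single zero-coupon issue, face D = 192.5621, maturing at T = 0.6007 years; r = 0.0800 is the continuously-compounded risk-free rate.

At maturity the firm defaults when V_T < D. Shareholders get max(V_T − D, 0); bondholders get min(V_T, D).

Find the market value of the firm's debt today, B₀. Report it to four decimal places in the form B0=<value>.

d₁ = [ln(V₀/D) + (r + σ²/2)T] / (σ√T)
   = [ln(410.0661/192.5621) + (0.0800 + 0.5·0.3428²)·0.6007] / (0.3428·√0.6007)
   = [0.755900 + 0.083351] / 0.265687 = 3.158798
d₂ = d₁ − σ√T = 3.158798 − 0.265687 = 2.893112
N(d₁) = 0.999208,  N(d₂) = 0.998093,  e^(−rT) = 0.953080
E₀ = V₀·N(d₁) − D·e^(−rT)·N(d₂)
   = 410.0661·0.999208 − 192.5621·0.953080·0.998093 = 226.564147
B₀ = V₀ − E₀ = 410.0661 − 226.564147 = 183.501953

B0=183.5020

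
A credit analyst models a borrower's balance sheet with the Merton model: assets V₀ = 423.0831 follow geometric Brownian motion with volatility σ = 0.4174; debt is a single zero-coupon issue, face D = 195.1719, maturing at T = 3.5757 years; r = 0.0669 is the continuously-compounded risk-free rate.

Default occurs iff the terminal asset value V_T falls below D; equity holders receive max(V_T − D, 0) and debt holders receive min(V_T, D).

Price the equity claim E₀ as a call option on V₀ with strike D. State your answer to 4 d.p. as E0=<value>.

d₁ = [ln(V₀/D) + (r + σ²/2)T] / (σ√T)
   = [ln(423.0831/195.1719) + (0.0669 + 0.5·0.4174²)·3.5757] / (0.4174·√3.5757)
   = [0.773688 + 0.550698] / 0.789283 = 1.677960
d₂ = d₁ − σ√T = 1.677960 − 0.789283 = 0.888677
N(d₁) = 0.953323,  N(d₂) = 0.812912,  e^(−rT) = 0.787246
E₀ = V₀·N(d₁) − D·e^(−rT)·N(d₂)
   = 423.0831·0.953323 − 195.1719·0.787246·0.812912 = 278.432163

E0=278.4322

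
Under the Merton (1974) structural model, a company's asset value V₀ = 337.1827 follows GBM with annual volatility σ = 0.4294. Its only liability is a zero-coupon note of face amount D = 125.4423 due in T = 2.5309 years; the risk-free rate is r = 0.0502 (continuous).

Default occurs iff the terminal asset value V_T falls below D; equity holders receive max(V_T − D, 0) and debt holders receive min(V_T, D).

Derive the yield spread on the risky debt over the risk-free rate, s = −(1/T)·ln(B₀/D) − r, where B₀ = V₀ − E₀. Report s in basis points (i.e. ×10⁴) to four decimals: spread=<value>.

d₁ = [ln(V₀/D) + (r + σ²/2)T] / (σ√T)
   = [ln(337.1827/125.4423) + (0.0502 + 0.5·0.4294²)·2.5309] / (0.4294·√2.5309)
   = [0.988779 + 0.360380] / 0.683124 = 1.974985
d₂ = d₁ − σ√T = 1.974985 − 0.683124 = 1.291861
N(d₁) = 0.975865,  N(d₂) = 0.901797,  e^(−rT) = 0.880689
E₀ = V₀·N(d₁) − D·e^(−rT)·N(d₂)
   = 337.1827·0.975865 − 125.4423·0.880689·0.901797 = 229.418213
B₀ = V₀ − E₀ = 337.1827 − 229.418213 = 107.764487
spread = −(1/T)·ln(B₀/D) − r = −(1/2.5309)·ln(107.764487/125.4423) − 0.0502 = 0.00981728
in basis points: 0.00981728 × 10⁴ = 98.1728 bp

spread=98.1728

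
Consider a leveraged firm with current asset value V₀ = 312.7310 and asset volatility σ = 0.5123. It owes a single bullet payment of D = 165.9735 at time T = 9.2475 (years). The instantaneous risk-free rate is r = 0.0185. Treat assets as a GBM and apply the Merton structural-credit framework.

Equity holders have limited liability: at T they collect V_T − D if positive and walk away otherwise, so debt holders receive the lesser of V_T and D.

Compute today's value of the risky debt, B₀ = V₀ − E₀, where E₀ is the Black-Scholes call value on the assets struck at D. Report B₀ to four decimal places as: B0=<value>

d₁ = [ln(V₀/D) + (r + σ²/2)T] / (σ√T)
   = [ln(312.7310/165.9735) + (0.0185 + 0.5·0.5123²)·9.2475] / (0.5123·√9.2475)
   = [0.633515 + 1.384588] / 1.557889 = 1.295409
d₂ = d₁ − σ√T = 1.295409 − 1.557889 = -0.262480
N(d₁) = 0.902410,  N(d₂) = 0.396476,  e^(−rT) = 0.842755
E₀ = V₀·N(d₁) − D·e^(−rT)·N(d₂)
   = 312.7310·0.902410 − 165.9735·0.842755·0.396476 = 226.754663
B₀ = V₀ − E₀ = 312.7310 − 226.754663 = 85.976337

B0=85.9763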